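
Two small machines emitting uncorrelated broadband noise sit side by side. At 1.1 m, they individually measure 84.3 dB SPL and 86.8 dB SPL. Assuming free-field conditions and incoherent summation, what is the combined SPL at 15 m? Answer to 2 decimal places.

66.04 dB SPL

Combined at 1.1 m: 10·log₁₀(10^(84.3/10)+10^(86.8/10)) = 88.738 dB SPL.
Then apply −20·log₁₀(15/1.1) = -22.694 dB → 66.04 dB SPL.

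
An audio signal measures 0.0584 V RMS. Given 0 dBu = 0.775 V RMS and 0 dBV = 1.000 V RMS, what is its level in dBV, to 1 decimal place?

-24.7 dBV

dBV = 20·log₁₀(V / 1.000 V).
20·log₁₀(0.0584/1.000) = -24.7 dBV.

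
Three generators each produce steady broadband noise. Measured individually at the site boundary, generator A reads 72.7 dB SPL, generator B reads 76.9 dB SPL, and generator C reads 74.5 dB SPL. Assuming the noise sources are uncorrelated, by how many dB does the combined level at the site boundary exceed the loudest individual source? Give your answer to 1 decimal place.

2.9 dB

Incoherent sources sum as intensities:
L_total = 10·log₁₀(10^(72.7/10) + 10^(76.9/10) + 10^(74.5/10)) = 79.81 dB SPL.
Excess over the loudest (76.9 dB): 79.81 − 76.9 = 2.9 dB.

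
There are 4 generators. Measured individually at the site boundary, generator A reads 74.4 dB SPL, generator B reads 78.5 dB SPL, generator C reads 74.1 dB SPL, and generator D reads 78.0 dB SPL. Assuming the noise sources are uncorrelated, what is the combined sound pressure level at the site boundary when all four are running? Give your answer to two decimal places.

Uncorrelated sources add in intensity (power), not in dB.
L_total = 10·log₁₀(10^(74.4/10) + 10^(78.5/10) + 10^(74.1/10) + 10^(78.0/10)) = 10·log₁₀(187100000) = 82.72 dB SPL.

82.72 dB SPL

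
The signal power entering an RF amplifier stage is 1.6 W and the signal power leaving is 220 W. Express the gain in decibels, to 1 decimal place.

21.4 dB

Power is a power quantity, so gain = 10·log₁₀(P_out/P_in).
10·log₁₀(220/1.6) = 10·log₁₀(137.5) = 21.4 dB.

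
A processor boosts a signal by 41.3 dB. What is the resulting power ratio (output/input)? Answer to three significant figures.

13500

Power ratio = 10^(dB/10).
10^(41.3/10) = 10^(4.130) = 13500.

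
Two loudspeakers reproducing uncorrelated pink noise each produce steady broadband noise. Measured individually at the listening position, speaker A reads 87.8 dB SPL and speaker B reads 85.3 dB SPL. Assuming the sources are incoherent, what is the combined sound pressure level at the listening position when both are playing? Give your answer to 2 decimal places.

89.74 dB SPL

Add the sources as powers (linear), then convert back to dB:
L_total = 10·log₁₀(10^(87.8/10) + 10^(85.3/10)) = 10·log₁₀(941400000) = 89.74 dB SPL.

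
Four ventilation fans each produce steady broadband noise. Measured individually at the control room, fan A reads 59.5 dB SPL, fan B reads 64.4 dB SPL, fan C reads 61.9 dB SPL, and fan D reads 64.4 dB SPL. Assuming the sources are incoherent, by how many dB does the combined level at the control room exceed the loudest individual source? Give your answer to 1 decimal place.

4.6 dB

Add the sources as powers (linear), then convert back to dB:
L_total = 10·log₁₀(10^(59.5/10) + 10^(64.4/10) + 10^(61.9/10) + 10^(64.4/10)) = 69.00 dB SPL.
Excess over the loudest (64.4 dB): 69.00 − 64.4 = 4.6 dB.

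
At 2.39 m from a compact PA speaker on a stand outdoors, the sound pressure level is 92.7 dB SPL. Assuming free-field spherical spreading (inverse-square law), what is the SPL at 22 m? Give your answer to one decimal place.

Inverse-square spreading gives ΔL = −20·log₁₀(d₂/d₁).
ΔL = −20·log₁₀(22/2.39) = -19.28 dB, so L₂ = 92.7 + (-19.28) = 73.4 dB SPL.

73.4 dB SPL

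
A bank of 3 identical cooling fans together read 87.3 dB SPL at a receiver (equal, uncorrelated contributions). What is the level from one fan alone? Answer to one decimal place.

3 equal incoherent sources add 10·log₁₀(3) = 4.77 dB over one source.
L_one = 87.3 − 4.77 = 82.5 dB SPL.

82.5 dB SPL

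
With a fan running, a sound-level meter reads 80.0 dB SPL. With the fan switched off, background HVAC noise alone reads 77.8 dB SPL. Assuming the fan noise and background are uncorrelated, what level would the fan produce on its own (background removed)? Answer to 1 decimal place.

76.0 dB SPL

Background correction is a power subtraction:
L_src = 10·log₁₀(10^(80.0/10) − 10^(77.8/10)) = 10·log₁₀(39740000) = 76.0 dB SPL.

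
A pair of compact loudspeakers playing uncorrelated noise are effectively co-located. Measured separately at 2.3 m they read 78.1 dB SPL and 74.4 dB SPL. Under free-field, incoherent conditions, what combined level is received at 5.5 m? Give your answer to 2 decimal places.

72.07 dB SPL

Combined at 2.3 m: 10·log₁₀(10^(78.1/10)+10^(74.4/10)) = 79.643 dB SPL.
Then apply −20·log₁₀(5.5/2.3) = -7.573 dB → 72.07 dB SPL.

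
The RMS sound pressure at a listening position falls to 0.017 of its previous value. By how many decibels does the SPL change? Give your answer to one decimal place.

-35.4 dB

Sound pressure is an amplitude quantity: ΔL = 20·log₁₀(p₂/p₁).
20·log₁₀(0.017) = -35.4 dB.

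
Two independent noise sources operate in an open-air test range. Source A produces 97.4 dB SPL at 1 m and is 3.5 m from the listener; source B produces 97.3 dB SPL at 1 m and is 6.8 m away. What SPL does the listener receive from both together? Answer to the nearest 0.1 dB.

87.5 dB SPL

At the listener: L_A = 97.4 − 20·log₁₀(3.5) = 86.52 dB; L_B = 97.3 − 20·log₁₀(6.8) = 80.65 dB.
Combined: 10·log₁₀(10^(86.52/10)+10^(80.65/10)) = 87.5 dB SPL.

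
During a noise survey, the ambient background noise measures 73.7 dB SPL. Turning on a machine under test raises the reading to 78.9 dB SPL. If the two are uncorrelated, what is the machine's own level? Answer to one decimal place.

Subtract intensities: L_src = 10·log₁₀(10^(L_total/10) − 10^(L_bg/10)).
L_src = 10·log₁₀(10^(78.9/10) − 10^(73.7/10)) = 10·log₁₀(54180000) = 77.3 dB SPL.

77.3 dB SPL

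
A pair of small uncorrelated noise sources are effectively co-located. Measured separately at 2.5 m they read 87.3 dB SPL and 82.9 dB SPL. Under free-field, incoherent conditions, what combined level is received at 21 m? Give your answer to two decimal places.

70.16 dB SPL

Combined at 2.5 m: 10·log₁₀(10^(87.3/10)+10^(82.9/10)) = 88.645 dB SPL.
Then apply −20·log₁₀(21/2.5) = -18.486 dB → 70.16 dB SPL.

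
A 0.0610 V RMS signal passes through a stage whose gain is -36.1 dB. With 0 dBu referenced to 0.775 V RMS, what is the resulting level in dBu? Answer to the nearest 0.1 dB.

-58.2 dBu

Input level: 20·log₁₀(0.0610/0.775) = -22.08 dBu.
Output: -22.08 − 36.1 = -58.2 dBu.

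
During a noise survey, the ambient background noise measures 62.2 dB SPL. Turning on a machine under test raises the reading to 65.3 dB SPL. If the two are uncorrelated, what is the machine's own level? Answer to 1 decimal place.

Subtract intensities: L_src = 10·log₁₀(10^(L_total/10) − 10^(L_bg/10)).
L_src = 10·log₁₀(10^(65.3/10) − 10^(62.2/10)) = 10·log₁₀(1729000) = 62.4 dB SPL.

62.4 dB SPL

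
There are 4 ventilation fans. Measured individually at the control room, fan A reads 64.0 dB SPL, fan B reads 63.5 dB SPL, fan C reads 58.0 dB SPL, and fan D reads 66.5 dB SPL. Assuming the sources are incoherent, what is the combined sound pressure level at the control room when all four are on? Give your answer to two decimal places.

69.93 dB SPL

Incoherent sources sum as intensities:
L_total = 10·log₁₀(10^(64.0/10) + 10^(63.5/10) + 10^(58.0/10) + 10^(66.5/10)) = 10·log₁₀(9848000) = 69.93 dB SPL.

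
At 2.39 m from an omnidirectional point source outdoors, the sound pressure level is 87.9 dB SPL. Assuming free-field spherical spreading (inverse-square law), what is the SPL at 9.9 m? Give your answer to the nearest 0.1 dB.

For a point source in a free field, ΔL = −20·log₁₀(d₂/d₁).
ΔL = −20·log₁₀(9.9/2.39) = -12.34 dB, so L₂ = 87.9 + (-12.34) = 75.6 dB SPL.

75.6 dB SPL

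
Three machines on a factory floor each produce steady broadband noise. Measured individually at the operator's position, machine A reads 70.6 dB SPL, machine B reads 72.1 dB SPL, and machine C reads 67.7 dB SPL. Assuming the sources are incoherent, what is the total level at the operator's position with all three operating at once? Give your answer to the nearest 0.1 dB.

Incoherent sources sum as intensities:
L_total = 10·log₁₀(10^(70.6/10) + 10^(72.1/10) + 10^(67.7/10)) = 10·log₁₀(33590000) = 75.3 dB SPL.

75.3 dB SPL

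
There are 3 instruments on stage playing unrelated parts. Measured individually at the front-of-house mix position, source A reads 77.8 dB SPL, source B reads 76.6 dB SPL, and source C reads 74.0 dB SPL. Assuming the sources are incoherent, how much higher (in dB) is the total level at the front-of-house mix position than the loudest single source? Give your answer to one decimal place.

Incoherent sources sum as intensities:
L_total = 10·log₁₀(10^(77.8/10) + 10^(76.6/10) + 10^(74.0/10)) = 81.18 dB SPL.
Excess over the loudest (77.8 dB): 81.18 − 77.8 = 3.4 dB.

3.4 dB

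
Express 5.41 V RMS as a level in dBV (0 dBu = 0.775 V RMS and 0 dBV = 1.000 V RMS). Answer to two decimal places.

+14.66 dBV

dBV = 20·log₁₀(V / 1.000 V).
20·log₁₀(5.41/1.000) = +14.66 dBV.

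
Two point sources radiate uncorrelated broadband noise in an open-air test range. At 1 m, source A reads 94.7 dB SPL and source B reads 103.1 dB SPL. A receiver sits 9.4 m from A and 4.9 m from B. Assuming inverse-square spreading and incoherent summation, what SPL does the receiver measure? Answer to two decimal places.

At the listener: L_A = 94.7 − 20·log₁₀(9.4) = 75.237 dB; L_B = 103.1 − 20·log₁₀(4.9) = 89.296 dB.
Combined: 10·log₁₀(10^(75.237/10)+10^(89.296/10)) = 89.46 dB SPL.

89.46 dB SPL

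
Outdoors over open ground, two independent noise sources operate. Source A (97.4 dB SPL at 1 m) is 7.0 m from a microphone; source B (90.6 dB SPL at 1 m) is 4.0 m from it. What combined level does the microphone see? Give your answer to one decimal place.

82.6 dB SPL

At the listener: L_A = 97.4 − 20·log₁₀(7.0) = 80.50 dB; L_B = 90.6 − 20·log₁₀(4.0) = 78.56 dB.
Combined: 10·log₁₀(10^(80.50/10)+10^(78.56/10)) = 82.6 dB SPL.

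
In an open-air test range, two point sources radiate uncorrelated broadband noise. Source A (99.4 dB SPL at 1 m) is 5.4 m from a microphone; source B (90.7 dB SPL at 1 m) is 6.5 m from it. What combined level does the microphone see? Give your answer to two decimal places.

85.14 dB SPL

At the listener: L_A = 99.4 − 20·log₁₀(5.4) = 84.752 dB; L_B = 90.7 − 20·log₁₀(6.5) = 74.442 dB.
Combined: 10·log₁₀(10^(84.752/10)+10^(74.442/10)) = 85.14 dB SPL.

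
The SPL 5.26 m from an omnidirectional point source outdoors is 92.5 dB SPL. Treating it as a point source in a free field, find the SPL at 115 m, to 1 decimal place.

65.7 dB SPL

Inverse-square spreading gives ΔL = −20·log₁₀(d₂/d₁).
ΔL = −20·log₁₀(115/5.26) = -26.79 dB, so L₂ = 92.5 + (-26.79) = 65.7 dB SPL.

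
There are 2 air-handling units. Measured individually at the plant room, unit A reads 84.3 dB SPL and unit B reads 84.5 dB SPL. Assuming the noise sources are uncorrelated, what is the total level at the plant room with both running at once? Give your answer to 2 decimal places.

Uncorrelated sources add in intensity (power), not in dB.
L_total = 10·log₁₀(10^(84.3/10) + 10^(84.5/10)) = 10·log₁₀(551000000) = 87.41 dB SPL.

87.41 dB SPL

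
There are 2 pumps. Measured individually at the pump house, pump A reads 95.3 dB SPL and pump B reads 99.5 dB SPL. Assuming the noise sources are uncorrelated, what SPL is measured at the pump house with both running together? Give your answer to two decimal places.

Add the sources as powers (linear), then convert back to dB:
L_total = 10·log₁₀(10^(95.3/10) + 10^(99.5/10)) = 10·log₁₀(12301000000) = 100.90 dB SPL.

100.90 dB SPL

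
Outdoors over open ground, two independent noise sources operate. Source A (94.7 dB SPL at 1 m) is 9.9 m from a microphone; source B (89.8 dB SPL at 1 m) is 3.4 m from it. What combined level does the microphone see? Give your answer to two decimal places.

At the listener: L_A = 94.7 − 20·log₁₀(9.9) = 74.787 dB; L_B = 89.8 − 20·log₁₀(3.4) = 79.170 dB.
Combined: 10·log₁₀(10^(74.787/10)+10^(79.170/10)) = 80.52 dB SPL.

80.52 dB SPL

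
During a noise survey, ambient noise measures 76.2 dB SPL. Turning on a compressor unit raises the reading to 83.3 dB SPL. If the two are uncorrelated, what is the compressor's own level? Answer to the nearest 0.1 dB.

Background correction is a power subtraction:
L_src = 10·log₁₀(10^(83.3/10) − 10^(76.2/10)) = 10·log₁₀(172100000) = 82.4 dB SPL.

82.4 dB SPL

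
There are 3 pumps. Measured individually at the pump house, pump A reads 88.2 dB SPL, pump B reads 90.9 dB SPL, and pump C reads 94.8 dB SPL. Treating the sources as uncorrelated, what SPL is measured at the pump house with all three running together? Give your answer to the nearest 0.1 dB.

Incoherent sources sum as intensities:
L_total = 10·log₁₀(10^(88.2/10) + 10^(90.9/10) + 10^(94.8/10)) = 10·log₁₀(4911000000) = 96.9 dB SPL.

96.9 dB SPL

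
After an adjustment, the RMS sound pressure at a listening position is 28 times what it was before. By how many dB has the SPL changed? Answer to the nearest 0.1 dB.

28.9 dB

SPL change from a pressure ratio uses the 20·log₁₀ form:
20·log₁₀(28) = 28.9 dB.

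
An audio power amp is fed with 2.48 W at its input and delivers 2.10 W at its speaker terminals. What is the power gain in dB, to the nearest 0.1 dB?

Power ratio → dB uses the 10·log₁₀ form:
10·log₁₀(2.10/2.48) = 10·log₁₀(0.8468) = -0.7 dB.

-0.7 dB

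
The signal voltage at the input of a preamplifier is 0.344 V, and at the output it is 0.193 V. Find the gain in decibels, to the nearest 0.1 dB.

-5.0 dB

Voltage is an amplitude quantity, so gain = 20·log₁₀(V_out/V_in).
20·log₁₀(0.193/0.344) = 20·log₁₀(0.5610) = -5.0 dB.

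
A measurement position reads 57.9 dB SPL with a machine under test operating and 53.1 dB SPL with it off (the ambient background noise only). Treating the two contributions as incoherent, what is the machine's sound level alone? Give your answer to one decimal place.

56.2 dB SPL

Subtract intensities: L_src = 10·log₁₀(10^(L_total/10) − 10^(L_bg/10)).
L_src = 10·log₁₀(10^(57.9/10) − 10^(53.1/10)) = 10·log₁₀(412400) = 56.2 dB SPL.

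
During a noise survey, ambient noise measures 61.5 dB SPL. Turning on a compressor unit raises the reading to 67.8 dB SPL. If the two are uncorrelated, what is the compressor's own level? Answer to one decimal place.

Subtract intensities: L_src = 10·log₁₀(10^(L_total/10) − 10^(L_bg/10)).
L_src = 10·log₁₀(10^(67.8/10) − 10^(61.5/10)) = 10·log₁₀(4613000) = 66.6 dB SPL.

66.6 dB SPL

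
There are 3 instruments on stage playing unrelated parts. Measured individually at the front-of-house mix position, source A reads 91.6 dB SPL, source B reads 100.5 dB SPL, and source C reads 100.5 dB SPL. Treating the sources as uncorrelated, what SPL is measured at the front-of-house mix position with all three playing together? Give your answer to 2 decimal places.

Incoherent sources sum as intensities:
L_total = 10·log₁₀(10^(91.6/10) + 10^(100.5/10) + 10^(100.5/10)) = 10·log₁₀(23886000000) = 103.78 dB SPL.

103.78 dB SPL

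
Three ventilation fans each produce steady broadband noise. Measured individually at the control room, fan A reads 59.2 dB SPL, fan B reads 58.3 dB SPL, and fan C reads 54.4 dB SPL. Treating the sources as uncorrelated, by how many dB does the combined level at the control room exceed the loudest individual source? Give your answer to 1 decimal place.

3.3 dB

Uncorrelated sources add in intensity (power), not in dB.
L_total = 10·log₁₀(10^(59.2/10) + 10^(58.3/10) + 10^(54.4/10)) = 62.51 dB SPL.
Excess over the loudest (59.2 dB): 62.51 − 59.2 = 3.3 dB.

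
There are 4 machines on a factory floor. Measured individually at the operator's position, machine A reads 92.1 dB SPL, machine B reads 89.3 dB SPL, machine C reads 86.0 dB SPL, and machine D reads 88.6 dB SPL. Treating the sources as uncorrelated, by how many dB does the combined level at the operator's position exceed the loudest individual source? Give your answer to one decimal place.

3.5 dB

Add the sources as powers (linear), then convert back to dB:
L_total = 10·log₁₀(10^(92.1/10) + 10^(89.3/10) + 10^(86.0/10) + 10^(88.6/10)) = 95.56 dB SPL.
Excess over the loudest (92.1 dB): 95.56 − 92.1 = 3.5 dB.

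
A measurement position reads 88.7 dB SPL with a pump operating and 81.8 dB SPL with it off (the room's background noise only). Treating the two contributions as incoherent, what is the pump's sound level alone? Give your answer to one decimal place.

Remove the background by subtracting linear intensities:
L_src = 10·log₁₀(10^(88.7/10) − 10^(81.8/10)) = 10·log₁₀(590000000) = 87.7 dB SPL.

87.7 dB SPL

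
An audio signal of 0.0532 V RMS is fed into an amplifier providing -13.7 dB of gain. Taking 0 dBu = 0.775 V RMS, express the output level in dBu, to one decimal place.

Input level: 20·log₁₀(0.0532/0.775) = -23.27 dBu.
Output: -23.27 − 13.7 = -37.0 dBu.

-37.0 dBu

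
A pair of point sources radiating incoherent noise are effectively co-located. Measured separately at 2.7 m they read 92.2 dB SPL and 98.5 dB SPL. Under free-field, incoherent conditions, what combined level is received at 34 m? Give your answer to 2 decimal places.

77.41 dB SPL

Combined at 2.7 m: 10·log₁₀(10^(92.2/10)+10^(98.5/10)) = 99.415 dB SPL.
Then apply −20·log₁₀(34/2.7) = -22.002 dB → 77.41 dB SPL.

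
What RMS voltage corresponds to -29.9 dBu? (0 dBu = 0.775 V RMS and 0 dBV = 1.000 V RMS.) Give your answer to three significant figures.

V = 0.775 V × 10^(-29.9/20).
= 0.775 × 0.03199 = 0.0248 V.

0.0248 V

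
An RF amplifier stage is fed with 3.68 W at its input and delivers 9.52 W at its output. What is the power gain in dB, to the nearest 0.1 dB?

4.1 dB

Power is a power quantity, so gain = 10·log₁₀(P_out/P_in).
10·log₁₀(9.52/3.68) = 10·log₁₀(2.587) = 4.1 dB.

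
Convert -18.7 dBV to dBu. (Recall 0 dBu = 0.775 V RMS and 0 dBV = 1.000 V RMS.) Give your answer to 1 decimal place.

-16.5 dBu

The offset between the scales is 20·log₁₀(0.775/1.000) = −2.214 dB.
So dBu = -18.7 + 2.214 = -16.5 dBu.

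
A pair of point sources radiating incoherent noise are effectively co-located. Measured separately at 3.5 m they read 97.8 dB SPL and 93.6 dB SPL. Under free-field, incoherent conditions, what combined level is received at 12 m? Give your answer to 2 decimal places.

88.50 dB SPL

Combined at 3.5 m: 10·log₁₀(10^(97.8/10)+10^(93.6/10)) = 99.199 dB SPL.
Then apply −20·log₁₀(12/3.5) = -10.702 dB → 88.50 dB SPL.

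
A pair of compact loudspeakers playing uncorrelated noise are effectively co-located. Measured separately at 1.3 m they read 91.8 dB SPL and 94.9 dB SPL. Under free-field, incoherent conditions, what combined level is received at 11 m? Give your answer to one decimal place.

78.1 dB SPL

Combined at 1.3 m: 10·log₁₀(10^(91.8/10)+10^(94.9/10)) = 96.63 dB SPL.
Then apply −20·log₁₀(11/1.3) = -18.55 dB → 78.1 dB SPL.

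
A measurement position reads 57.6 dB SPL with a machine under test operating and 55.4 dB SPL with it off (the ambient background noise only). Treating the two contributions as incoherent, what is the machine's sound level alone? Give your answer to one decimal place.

Remove the background by subtracting linear intensities:
L_src = 10·log₁₀(10^(57.6/10) − 10^(55.4/10)) = 10·log₁₀(228700) = 53.6 dB SPL.

53.6 dB SPL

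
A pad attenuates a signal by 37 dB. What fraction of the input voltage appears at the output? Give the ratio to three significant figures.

0.0141

Voltage ratio = 10^(dB/20).
10^(-37/20) = 10^(-1.850) = 0.0141.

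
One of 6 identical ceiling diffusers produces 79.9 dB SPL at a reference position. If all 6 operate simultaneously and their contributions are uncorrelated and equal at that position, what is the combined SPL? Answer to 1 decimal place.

6 equal incoherent sources raise the level by 10·log₁₀(6) = 7.78 dB.
L_total = 79.9 + 7.78 = 87.7 dB SPL.

87.7 dB SPL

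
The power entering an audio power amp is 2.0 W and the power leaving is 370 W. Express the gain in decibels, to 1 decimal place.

22.7 dB

Power ratio → dB uses the 10·log₁₀ form:
10·log₁₀(370/2.0) = 10·log₁₀(185.0) = 22.7 dB.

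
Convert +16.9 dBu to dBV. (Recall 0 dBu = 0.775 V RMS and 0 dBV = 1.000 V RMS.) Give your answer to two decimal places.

+14.69 dBV

The offset between the scales is 20·log₁₀(0.775/1.000) = −2.214 dB.
So dBV = +16.9 − 2.214 = +14.69 dBV.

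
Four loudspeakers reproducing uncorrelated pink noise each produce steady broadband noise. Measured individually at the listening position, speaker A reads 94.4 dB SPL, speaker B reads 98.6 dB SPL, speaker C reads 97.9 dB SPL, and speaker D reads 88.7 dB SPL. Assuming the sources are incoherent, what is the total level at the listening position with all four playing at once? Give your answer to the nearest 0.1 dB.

102.3 dB SPL

Uncorrelated sources add in intensity (power), not in dB.
L_total = 10·log₁₀(10^(94.4/10) + 10^(98.6/10) + 10^(97.9/10) + 10^(88.7/10)) = 10·log₁₀(16906000000) = 102.3 dB SPL.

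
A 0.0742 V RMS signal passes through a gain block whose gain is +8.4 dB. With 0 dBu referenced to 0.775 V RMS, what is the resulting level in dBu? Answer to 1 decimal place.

Input level: 20·log₁₀(0.0742/0.775) = -20.38 dBu.
Output: -20.38 + 8.4 = -12.0 dBu.

-12.0 dBu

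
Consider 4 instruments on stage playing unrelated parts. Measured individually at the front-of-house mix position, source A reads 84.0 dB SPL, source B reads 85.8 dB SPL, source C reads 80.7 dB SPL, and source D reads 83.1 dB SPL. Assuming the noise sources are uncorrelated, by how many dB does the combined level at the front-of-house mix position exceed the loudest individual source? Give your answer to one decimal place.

Add the sources as powers (linear), then convert back to dB:
L_total = 10·log₁₀(10^(84.0/10) + 10^(85.8/10) + 10^(80.7/10) + 10^(83.1/10)) = 89.79 dB SPL.
Excess over the loudest (85.8 dB): 89.79 − 85.8 = 4.0 dB.

4.0 dB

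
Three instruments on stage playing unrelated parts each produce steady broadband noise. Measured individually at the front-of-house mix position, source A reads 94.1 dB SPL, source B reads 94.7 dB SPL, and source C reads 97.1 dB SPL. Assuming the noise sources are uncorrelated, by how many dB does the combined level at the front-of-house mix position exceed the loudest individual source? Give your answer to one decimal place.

3.2 dB

Incoherent sources sum as intensities:
L_total = 10·log₁₀(10^(94.1/10) + 10^(94.7/10) + 10^(97.1/10)) = 100.27 dB SPL.
Excess over the loudest (97.1 dB): 100.27 − 97.1 = 3.2 dB.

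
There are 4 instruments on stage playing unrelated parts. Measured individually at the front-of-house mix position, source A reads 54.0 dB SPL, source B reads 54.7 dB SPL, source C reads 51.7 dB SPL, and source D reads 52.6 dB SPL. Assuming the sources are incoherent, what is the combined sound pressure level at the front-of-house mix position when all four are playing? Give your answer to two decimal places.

59.43 dB SPL

Add the sources as powers (linear), then convert back to dB:
L_total = 10·log₁₀(10^(54.0/10) + 10^(54.7/10) + 10^(51.7/10) + 10^(52.6/10)) = 10·log₁₀(876200) = 59.43 dB SPL.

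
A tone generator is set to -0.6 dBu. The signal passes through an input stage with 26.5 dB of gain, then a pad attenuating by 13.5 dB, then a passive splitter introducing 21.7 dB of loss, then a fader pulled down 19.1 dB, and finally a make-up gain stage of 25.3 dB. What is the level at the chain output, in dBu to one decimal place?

Cascaded gains and losses add directly in dB.
-0.6 + 26.5 − 13.5 − 21.7 − 19.1 + 25.3 = -3.1 dBu.

-3.1 dBu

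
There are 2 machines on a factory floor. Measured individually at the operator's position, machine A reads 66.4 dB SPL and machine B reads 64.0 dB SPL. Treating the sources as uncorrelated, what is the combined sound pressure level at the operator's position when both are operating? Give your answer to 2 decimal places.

68.37 dB SPL

Uncorrelated sources add in intensity (power), not in dB.
L_total = 10·log₁₀(10^(66.4/10) + 10^(64.0/10)) = 10·log₁₀(6877000) = 68.37 dB SPL.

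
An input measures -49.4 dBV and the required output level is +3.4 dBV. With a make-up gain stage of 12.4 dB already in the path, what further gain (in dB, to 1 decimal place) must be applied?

The required make-up gain is the shortfall in the dB sum.
G = +3.4 − (-49.4) − 12.4 = 40.4 dB.

40.4 dB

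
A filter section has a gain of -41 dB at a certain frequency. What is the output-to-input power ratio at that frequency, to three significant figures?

0.0000794

Power ratio = 10^(dB/10).
10^(-41/10) = 10^(-4.100) = 0.0000794.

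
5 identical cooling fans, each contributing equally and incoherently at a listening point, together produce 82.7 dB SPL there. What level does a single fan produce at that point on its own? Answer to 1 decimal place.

75.7 dB SPL

5 equal incoherent sources add 10·log₁₀(5) = 6.99 dB over one source.
L_one = 82.7 − 6.99 = 75.7 dB SPL.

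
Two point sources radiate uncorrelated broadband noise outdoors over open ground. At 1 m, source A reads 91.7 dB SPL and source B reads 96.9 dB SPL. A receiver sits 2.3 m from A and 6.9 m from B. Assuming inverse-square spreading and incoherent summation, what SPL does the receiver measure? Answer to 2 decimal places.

85.83 dB SPL

At the listener: L_A = 91.7 − 20·log₁₀(2.3) = 84.465 dB; L_B = 96.9 − 20·log₁₀(6.9) = 80.123 dB.
Combined: 10·log₁₀(10^(84.465/10)+10^(80.123/10)) = 85.83 dB SPL.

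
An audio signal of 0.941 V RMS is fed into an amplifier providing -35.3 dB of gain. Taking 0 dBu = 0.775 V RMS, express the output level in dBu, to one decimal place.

-33.6 dBu

Input level: 20·log₁₀(0.941/0.775) = 1.69 dBu.
Output: 1.69 − 35.3 = -33.6 dBu.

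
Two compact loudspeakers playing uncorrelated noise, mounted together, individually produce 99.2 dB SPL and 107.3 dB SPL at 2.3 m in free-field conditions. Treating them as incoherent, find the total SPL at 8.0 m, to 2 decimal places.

97.10 dB SPL

Combined at 2.3 m: 10·log₁₀(10^(99.2/10)+10^(107.3/10)) = 107.925 dB SPL.
Then apply −20·log₁₀(8.0/2.3) = -10.827 dB → 97.10 dB SPL.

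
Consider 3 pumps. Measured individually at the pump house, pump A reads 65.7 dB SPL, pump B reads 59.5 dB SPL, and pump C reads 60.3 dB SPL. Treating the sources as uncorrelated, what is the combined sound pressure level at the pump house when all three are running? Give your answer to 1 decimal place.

67.5 dB SPL

Incoherent sources sum as intensities:
L_total = 10·log₁₀(10^(65.7/10) + 10^(59.5/10) + 10^(60.3/10)) = 10·log₁₀(5678000) = 67.5 dB SPL.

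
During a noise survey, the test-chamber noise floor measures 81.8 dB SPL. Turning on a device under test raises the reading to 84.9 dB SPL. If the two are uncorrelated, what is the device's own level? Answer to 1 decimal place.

82.0 dB SPL

Subtract intensities: L_src = 10·log₁₀(10^(L_total/10) − 10^(L_bg/10)).
L_src = 10·log₁₀(10^(84.9/10) − 10^(81.8/10)) = 10·log₁₀(157700000) = 82.0 dB SPL.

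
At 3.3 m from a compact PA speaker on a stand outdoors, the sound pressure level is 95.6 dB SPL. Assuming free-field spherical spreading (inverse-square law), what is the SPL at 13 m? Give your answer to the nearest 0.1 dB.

83.7 dB SPL

Free-field point source: level drops by 20·log₁₀ of the distance ratio.
ΔL = −20·log₁₀(13/3.3) = -11.91 dB, so L₂ = 95.6 + (-11.91) = 83.7 dB SPL.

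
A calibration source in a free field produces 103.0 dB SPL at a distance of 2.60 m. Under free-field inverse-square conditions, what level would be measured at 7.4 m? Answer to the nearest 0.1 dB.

93.9 dB SPL

Inverse-square spreading gives ΔL = −20·log₁₀(d₂/d₁).
ΔL = −20·log₁₀(7.4/2.60) = -9.09 dB, so L₂ = 103.0 + (-9.09) = 93.9 dB SPL.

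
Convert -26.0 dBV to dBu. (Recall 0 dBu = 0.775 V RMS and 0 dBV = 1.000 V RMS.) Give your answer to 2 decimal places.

-23.79 dBu

The offset between the scales is 20·log₁₀(0.775/1.000) = −2.214 dB.
So dBu = -26.0 + 2.214 = -23.79 dBu.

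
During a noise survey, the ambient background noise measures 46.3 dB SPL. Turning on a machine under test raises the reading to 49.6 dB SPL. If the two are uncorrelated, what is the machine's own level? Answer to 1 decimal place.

Background correction is a power subtraction:
L_src = 10·log₁₀(10^(49.6/10) − 10^(46.3/10)) = 10·log₁₀(48540) = 46.9 dB SPL.

46.9 dB SPL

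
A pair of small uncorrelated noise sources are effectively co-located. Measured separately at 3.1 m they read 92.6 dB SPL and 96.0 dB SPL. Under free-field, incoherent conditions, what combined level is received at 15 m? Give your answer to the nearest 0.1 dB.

83.9 dB SPL

Combined at 3.1 m: 10·log₁₀(10^(92.6/10)+10^(96.0/10)) = 97.63 dB SPL.
Then apply −20·log₁₀(15/3.1) = -13.69 dB → 83.9 dB SPL.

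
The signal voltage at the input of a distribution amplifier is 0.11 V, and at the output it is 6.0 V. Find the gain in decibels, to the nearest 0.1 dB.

34.7 dB

For a voltage ratio, dB = 20·log₁₀(V₂/V₁).
20·log₁₀(6.0/0.11) = 20·log₁₀(54.55) = 34.7 dB.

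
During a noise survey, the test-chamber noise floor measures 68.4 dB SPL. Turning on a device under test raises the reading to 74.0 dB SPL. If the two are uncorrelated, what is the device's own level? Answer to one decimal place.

Background correction is a power subtraction:
L_src = 10·log₁₀(10^(74.0/10) − 10^(68.4/10)) = 10·log₁₀(18200000) = 72.6 dB SPL.

72.6 dB SPL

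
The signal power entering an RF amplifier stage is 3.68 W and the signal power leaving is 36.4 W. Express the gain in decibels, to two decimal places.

9.95 dB

Power is a power quantity, so gain = 10·log₁₀(P_out/P_in).
10·log₁₀(36.4/3.68) = 10·log₁₀(9.891) = 9.95 dB.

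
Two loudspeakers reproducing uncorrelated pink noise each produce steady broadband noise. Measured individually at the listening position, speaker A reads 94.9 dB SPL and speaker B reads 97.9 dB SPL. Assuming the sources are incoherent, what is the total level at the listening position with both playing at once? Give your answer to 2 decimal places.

Uncorrelated sources add in intensity (power), not in dB.
L_total = 10·log₁₀(10^(94.9/10) + 10^(97.9/10)) = 10·log₁₀(9256000000) = 99.66 dB SPL.

99.66 dB SPL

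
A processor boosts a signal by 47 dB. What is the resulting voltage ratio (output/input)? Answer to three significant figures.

Voltage ratio = 10^(dB/20).
10^(47/20) = 10^(2.350) = 224.

224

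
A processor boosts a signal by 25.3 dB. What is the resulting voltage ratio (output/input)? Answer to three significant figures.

18.4

Voltage ratio = 10^(dB/20).
10^(25.3/20) = 10^(1.265) = 18.4.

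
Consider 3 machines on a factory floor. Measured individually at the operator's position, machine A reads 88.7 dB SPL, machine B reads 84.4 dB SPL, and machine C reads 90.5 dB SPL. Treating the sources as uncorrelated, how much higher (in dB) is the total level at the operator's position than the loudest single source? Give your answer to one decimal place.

Uncorrelated sources add in intensity (power), not in dB.
L_total = 10·log₁₀(10^(88.7/10) + 10^(84.4/10) + 10^(90.5/10)) = 93.30 dB SPL.
Excess over the loudest (90.5 dB): 93.30 − 90.5 = 2.8 dB.

2.8 dB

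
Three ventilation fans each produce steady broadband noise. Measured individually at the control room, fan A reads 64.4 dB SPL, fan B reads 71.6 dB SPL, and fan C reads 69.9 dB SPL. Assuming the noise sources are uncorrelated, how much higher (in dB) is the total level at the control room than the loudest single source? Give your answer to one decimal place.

2.7 dB

Uncorrelated sources add in intensity (power), not in dB.
L_total = 10·log₁₀(10^(64.4/10) + 10^(71.6/10) + 10^(69.9/10)) = 74.31 dB SPL.
Excess over the loudest (71.6 dB): 74.31 − 71.6 = 2.7 dB.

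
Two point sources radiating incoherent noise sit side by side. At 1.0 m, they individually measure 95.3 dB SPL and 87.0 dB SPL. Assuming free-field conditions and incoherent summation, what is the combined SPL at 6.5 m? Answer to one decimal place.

79.6 dB SPL

Combined at 1.0 m: 10·log₁₀(10^(95.3/10)+10^(87.0/10)) = 95.90 dB SPL.
Then apply −20·log₁₀(6.5/1.0) = -16.26 dB → 79.6 dB SPL.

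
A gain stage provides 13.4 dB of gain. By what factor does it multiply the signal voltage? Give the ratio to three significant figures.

4.68

Voltage ratio = 10^(dB/20).
10^(13.4/20) = 10^(0.6700) = 4.68.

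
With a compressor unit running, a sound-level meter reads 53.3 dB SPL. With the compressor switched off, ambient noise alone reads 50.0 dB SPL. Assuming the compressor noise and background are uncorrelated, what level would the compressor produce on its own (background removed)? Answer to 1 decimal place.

50.6 dB SPL

Background correction is a power subtraction:
L_src = 10·log₁₀(10^(53.3/10) − 10^(50.0/10)) = 10·log₁₀(113800) = 50.6 dB SPL.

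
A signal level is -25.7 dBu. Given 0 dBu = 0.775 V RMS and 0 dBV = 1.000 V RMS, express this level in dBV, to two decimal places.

-27.91 dBV

The offset between the scales is 20·log₁₀(0.775/1.000) = −2.214 dB.
So dBV = -25.7 − 2.214 = -27.91 dBV.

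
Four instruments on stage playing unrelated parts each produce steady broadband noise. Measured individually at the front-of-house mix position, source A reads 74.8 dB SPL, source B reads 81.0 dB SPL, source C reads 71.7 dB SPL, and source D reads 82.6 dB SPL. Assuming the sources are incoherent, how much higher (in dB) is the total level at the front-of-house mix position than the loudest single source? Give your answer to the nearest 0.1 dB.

Add the sources as powers (linear), then convert back to dB:
L_total = 10·log₁₀(10^(74.8/10) + 10^(81.0/10) + 10^(71.7/10) + 10^(82.6/10)) = 85.48 dB SPL.
Excess over the loudest (82.6 dB): 85.48 − 82.6 = 2.9 dB.

2.9 dB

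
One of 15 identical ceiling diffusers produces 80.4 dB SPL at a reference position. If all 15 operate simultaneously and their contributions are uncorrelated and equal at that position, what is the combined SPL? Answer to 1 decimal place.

15 equal incoherent sources raise the level by 10·log₁₀(15) = 11.76 dB.
L_total = 80.4 + 11.76 = 92.2 dB SPL.

92.2 dB SPL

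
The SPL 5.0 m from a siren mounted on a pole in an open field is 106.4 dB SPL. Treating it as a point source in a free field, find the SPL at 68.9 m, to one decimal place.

83.6 dB SPL

For a point source in a free field, ΔL = −20·log₁₀(d₂/d₁).
ΔL = −20·log₁₀(68.9/5.0) = -22.78 dB, so L₂ = 106.4 + (-22.78) = 83.6 dB SPL.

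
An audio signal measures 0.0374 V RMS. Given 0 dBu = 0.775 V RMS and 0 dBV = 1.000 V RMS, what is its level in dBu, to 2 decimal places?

-26.33 dBu

dBu = 20·log₁₀(V / 0.775 V).
20·log₁₀(0.0374/0.775) = -26.33 dBu.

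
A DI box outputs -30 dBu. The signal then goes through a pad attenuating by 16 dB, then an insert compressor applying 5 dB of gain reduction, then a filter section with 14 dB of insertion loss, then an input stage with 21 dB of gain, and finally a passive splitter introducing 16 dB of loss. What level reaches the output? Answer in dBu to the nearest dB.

-60 dBu

In dB, series stages simply add:
-30 − 16 − 5 − 14 + 21 − 16 = -60 dBu.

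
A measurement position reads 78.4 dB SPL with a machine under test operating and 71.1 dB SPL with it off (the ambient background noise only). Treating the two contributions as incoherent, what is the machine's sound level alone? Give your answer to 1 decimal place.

Background correction is a power subtraction:
L_src = 10·log₁₀(10^(78.4/10) − 10^(71.1/10)) = 10·log₁₀(56300000) = 77.5 dB SPL.

77.5 dB SPL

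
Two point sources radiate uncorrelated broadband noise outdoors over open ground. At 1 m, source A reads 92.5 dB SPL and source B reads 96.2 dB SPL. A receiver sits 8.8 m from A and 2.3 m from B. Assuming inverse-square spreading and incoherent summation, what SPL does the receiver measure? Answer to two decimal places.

At the listener: L_A = 92.5 − 20·log₁₀(8.8) = 73.610 dB; L_B = 96.2 − 20·log₁₀(2.3) = 88.965 dB.
Combined: 10·log₁₀(10^(73.610/10)+10^(88.965/10)) = 89.09 dB SPL.

89.09 dB SPL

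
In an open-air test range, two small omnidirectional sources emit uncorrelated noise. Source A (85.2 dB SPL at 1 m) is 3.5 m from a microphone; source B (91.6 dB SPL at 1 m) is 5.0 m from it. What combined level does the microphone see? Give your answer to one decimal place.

79.3 dB SPL

At the listener: L_A = 85.2 − 20·log₁₀(3.5) = 74.32 dB; L_B = 91.6 − 20·log₁₀(5.0) = 77.62 dB.
Combined: 10·log₁₀(10^(74.32/10)+10^(77.62/10)) = 79.3 dB SPL.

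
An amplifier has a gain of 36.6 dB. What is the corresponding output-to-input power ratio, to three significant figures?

Power ratio = 10^(dB/10).
10^(36.6/10) = 10^(3.660) = 4570.

4570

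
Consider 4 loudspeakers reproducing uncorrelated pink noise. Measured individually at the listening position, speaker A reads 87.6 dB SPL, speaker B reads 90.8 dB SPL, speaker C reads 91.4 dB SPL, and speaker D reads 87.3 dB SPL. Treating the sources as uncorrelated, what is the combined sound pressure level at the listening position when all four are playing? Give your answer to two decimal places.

95.68 dB SPL

Incoherent sources sum as intensities:
L_total = 10·log₁₀(10^(87.6/10) + 10^(90.8/10) + 10^(91.4/10) + 10^(87.3/10)) = 10·log₁₀(3695000000) = 95.68 dB SPL.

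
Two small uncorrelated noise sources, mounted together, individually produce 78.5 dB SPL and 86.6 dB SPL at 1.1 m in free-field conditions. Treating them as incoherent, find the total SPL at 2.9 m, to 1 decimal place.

Combined at 1.1 m: 10·log₁₀(10^(78.5/10)+10^(86.6/10)) = 87.23 dB SPL.
Then apply −20·log₁₀(2.9/1.1) = -8.42 dB → 78.8 dB SPL.

78.8 dB SPL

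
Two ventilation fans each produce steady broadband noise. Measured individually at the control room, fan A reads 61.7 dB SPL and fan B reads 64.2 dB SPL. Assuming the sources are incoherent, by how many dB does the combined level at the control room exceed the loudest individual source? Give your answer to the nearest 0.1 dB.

1.9 dB

Uncorrelated sources add in intensity (power), not in dB.
L_total = 10·log₁₀(10^(61.7/10) + 10^(64.2/10)) = 66.14 dB SPL.
Excess over the loudest (64.2 dB): 66.14 − 64.2 = 1.9 dB.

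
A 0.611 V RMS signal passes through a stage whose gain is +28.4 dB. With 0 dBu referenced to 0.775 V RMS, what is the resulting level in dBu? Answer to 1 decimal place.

+26.3 dBu

Input level: 20·log₁₀(0.611/0.775) = -2.07 dBu.
Output: -2.07 + 28.4 = +26.3 dBu.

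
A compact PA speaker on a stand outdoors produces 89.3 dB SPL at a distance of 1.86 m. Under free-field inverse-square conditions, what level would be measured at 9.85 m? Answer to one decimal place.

For a point source in a free field, ΔL = −20·log₁₀(d₂/d₁).
ΔL = −20·log₁₀(9.85/1.86) = -14.48 dB, so L₂ = 89.3 + (-14.48) = 74.8 dB SPL.

74.8 dB SPL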